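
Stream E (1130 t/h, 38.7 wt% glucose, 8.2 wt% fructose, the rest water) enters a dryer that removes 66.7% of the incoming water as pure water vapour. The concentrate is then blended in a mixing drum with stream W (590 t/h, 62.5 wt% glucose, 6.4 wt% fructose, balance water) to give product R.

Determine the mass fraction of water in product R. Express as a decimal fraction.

Vapour removed = 0.667×0.531×1130 = 400.22 t/h; concentrate = 729.78 t/h.
water reaching the mixer = 199.81 (from concentrate) + 590×0.311 = 383.3 t/h.
Product flow = 729.78 + 590 = 1319.8 t/h; water fraction = 0.2904.

0.2904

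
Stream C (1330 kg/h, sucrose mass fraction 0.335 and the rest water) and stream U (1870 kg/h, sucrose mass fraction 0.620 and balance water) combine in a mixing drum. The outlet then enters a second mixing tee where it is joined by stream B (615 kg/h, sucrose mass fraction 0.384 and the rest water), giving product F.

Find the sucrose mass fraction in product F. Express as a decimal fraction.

Overall, product flow = 3815 kg/h.
sucrose in = 1330×0.335 + 1870×0.620 + 615×0.384 = 1841.1 kg/h.
sucrose fraction in F = 0.483.

0.483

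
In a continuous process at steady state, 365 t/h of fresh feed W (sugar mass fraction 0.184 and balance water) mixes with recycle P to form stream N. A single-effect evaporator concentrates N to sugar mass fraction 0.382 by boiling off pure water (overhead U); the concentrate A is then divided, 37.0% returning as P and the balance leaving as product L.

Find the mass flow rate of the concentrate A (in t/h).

Overall sugar balance (none leaves overhead): sugar in fresh feed = sugar in product, i.e. 365×0.184 = (1−0.370)·A·0.382.
A = 67.16/(0.382×0.630) = 279.07 t/h.

279.1 t/h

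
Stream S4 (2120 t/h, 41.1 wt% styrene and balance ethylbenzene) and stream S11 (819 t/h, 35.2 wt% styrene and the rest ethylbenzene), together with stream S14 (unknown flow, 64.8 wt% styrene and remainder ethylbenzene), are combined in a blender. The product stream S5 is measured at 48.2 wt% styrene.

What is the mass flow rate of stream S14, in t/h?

1548 t/h

Let S14 be the unknown flow. Total out = 2939 + S14.
styrene balance: 1159.6 + 0.648·S14 = 0.482·(2939 + S14)
(0.648 − 0.482)·S14 = 0.482×2939 − 1159.6 = 256.99
S14 = 256.99 / 0.166 = 1548.1 t/h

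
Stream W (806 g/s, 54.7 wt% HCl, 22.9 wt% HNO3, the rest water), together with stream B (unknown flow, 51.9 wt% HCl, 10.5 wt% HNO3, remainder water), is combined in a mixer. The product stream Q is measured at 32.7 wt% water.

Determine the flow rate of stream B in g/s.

Let B be the unknown flow. Total out = 806 + B.
water balance: 180.54 + 0.376·B = 0.327·(806 + B)
(0.376 − 0.327)·B = 0.327×806 − 180.54 = 83.018
B = 83.018 / 0.049 = 1694.2 g/s

1694 g/s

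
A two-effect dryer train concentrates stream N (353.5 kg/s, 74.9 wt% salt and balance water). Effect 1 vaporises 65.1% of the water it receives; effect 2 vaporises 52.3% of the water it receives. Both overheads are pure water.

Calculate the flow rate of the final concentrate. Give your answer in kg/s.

279.5 kg/s

water in feed = 353.5×0.251 = 88.728 kg/s.
After stage 1: water left = (1−0.651)×88.728 = 30.966; stream total = 295.74 kg/s.
After stage 2: water left = (1−0.523)×30.966 = 14.771; final concentrate = 279.54 kg/s.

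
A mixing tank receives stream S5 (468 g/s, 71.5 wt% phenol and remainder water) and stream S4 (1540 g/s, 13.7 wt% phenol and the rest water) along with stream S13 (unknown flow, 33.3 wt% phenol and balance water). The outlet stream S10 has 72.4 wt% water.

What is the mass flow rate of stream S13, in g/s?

Let S13 be the unknown flow. Total out = 2008 + S13.
water balance: 1462.4 + 0.667·S13 = 0.724·(2008 + S13)
(0.667 − 0.724)·S13 = 0.724×2008 − 1462.4 = -8.608
S13 = -8.608 / -0.057 = 151.02 g/s

151 g/s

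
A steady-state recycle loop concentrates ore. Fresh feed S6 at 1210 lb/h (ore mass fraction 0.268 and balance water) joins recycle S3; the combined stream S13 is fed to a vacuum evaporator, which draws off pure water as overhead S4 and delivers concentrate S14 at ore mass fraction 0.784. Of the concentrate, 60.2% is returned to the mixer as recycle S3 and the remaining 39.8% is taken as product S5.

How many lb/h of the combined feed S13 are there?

1836 lb/h

Overall ore balance (none leaves overhead): ore in fresh feed = ore in product, i.e. 1210×0.268 = (1−0.602)·S14·0.784.
S14 = 324.28/(0.784×0.398) = 1039.3 lb/h.
Recycle S3 = 0.602×1039.3 = 625.63 lb/h.
Combined feed S13 = 1210 + 625.63 = 1835.6 lb/h.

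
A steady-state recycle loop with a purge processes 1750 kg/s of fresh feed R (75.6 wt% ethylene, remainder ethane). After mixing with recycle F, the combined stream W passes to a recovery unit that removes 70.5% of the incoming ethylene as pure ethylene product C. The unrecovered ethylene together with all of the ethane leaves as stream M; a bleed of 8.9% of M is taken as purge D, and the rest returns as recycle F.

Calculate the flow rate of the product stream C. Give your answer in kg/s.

1275 kg/s

ethylene in W: m_A = 1750×0.756 + (1−0.089)·(1−0.705)·m_A, so m_A = 1323/0.7313 = 1809.2 kg/s.
Product C = 0.705×1809.2 = 1275.5 kg/s.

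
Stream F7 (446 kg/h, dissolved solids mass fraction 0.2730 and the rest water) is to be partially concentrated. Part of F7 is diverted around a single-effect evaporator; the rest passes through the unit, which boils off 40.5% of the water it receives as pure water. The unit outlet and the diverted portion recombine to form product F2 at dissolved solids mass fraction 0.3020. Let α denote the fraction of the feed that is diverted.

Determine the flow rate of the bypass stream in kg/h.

All 446×0.273 = 121.76 kg/h of dissolved solids reaches F2, so F2 = 121.76/0.302 = 403.17 kg/h and vapour = 42.828 kg/h.
The evaporator receives (1−α)·446 of feed at 0.727 water and removes 0.405 of that water:
0.405×0.727×(1−α)×446 = 42.828
(1−α) = 42.828/131.32 = 0.3261;  α = 0.6739.
Bypass flow = 0.6739×446 = 300.54 kg/h.

300.5 kg/h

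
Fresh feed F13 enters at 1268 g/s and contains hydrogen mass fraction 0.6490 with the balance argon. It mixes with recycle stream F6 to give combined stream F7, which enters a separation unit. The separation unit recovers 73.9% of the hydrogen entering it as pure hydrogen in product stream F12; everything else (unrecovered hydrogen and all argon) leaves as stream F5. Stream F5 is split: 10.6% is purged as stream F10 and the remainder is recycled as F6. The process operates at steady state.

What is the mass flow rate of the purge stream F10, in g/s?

474.8 g/s

argon enters only via F13 and leaves only via the purge: 1268×0.351 = 0.106×(argon in F5), and the separation unit passes all argon, so argon in F7 = argon in F5 = 4198.8 g/s.
hydrogen in F7: m_A = 1268×0.649 + (1−0.106)·(1−0.739)·m_A, so m_A = 822.93/0.7667 = 1073.4 g/s.
F5 = (1−0.739)×1073.4 + 4198.8 = 4478.9 g/s.
Purge F10 = 0.106×4478.9 = 474.76 g/s.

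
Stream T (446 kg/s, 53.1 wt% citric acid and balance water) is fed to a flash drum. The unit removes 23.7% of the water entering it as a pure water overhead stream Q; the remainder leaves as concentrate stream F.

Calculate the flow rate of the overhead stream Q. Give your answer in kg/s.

water entering = 446×0.469 = 209.17 kg/s; overhead removed = 0.237×209.17 = 49.574 kg/s.

49.57 kg/s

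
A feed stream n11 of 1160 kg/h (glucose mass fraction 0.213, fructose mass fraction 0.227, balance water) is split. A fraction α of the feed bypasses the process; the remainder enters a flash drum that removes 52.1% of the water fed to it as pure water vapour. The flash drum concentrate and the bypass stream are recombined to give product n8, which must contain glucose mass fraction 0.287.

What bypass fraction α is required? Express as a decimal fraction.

0.116

All 1160×0.213 = 247.08 kg/h of glucose reaches n8, so n8 = 247.08/0.287 = 860.91 kg/h and vapour = 299.09 kg/h.
The evaporator receives (1−α)·1160 of feed at 0.560 water and removes 0.521 of that water:
0.521×0.560×(1−α)×1160 = 299.09
(1−α) = 299.09/338.44 = 0.8837;  α = 0.1163.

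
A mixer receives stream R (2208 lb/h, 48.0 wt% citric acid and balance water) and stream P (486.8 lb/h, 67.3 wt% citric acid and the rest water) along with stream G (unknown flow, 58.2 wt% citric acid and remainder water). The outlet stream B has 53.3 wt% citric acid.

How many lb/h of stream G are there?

997.4 lb/h

Let G be the unknown flow. Total out = 2694.8 + G.
citric acid balance: 1387.5 + 0.582·G = 0.533·(2694.8 + G)
(0.582 − 0.533)·G = 0.533×2694.8 − 1387.5 = 48.872
G = 48.872 / 0.049 = 997.39 lb/h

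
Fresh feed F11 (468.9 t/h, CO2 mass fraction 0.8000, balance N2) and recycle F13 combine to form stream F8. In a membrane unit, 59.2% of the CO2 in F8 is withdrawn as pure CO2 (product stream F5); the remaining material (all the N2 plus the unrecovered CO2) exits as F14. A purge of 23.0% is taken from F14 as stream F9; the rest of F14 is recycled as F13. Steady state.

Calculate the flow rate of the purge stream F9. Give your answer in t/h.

145.1 t/h

N2 enters only via F11 and leaves only via the purge: 468.9×0.200 = 0.230×(N2 in F14), and the membrane unit passes all N2, so N2 in F8 = N2 in F14 = 407.74 t/h.
CO2 in F8: m_A = 468.9×0.800 + (1−0.230)·(1−0.592)·m_A, so m_A = 375.12/0.6858 = 546.95 t/h.
F14 = (1−0.592)×546.95 + 407.74 = 630.89 t/h.
Purge F9 = 0.230×630.89 = 145.11 t/h.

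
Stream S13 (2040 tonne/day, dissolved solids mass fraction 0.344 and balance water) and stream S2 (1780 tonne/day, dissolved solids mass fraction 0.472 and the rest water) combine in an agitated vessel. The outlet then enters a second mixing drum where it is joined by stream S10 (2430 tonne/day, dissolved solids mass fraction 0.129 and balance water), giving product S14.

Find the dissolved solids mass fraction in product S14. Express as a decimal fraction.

0.297

Overall, product flow = 6250 tonne/day.
dissolved solids in = 2040×0.344 + 1780×0.472 + 2430×0.129 = 1855.4 tonne/day.
dissolved solids fraction in S14 = 0.297.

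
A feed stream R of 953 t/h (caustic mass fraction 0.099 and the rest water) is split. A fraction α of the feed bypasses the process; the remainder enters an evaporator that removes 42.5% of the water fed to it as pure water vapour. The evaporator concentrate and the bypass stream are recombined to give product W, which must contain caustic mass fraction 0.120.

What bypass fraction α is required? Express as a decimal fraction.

All 953×0.099 = 94.347 t/h of caustic reaches W, so W = 94.347/0.120 = 786.23 t/h and vapour = 166.77 t/h.
The evaporator receives (1−α)·953 of feed at 0.901 water and removes 0.425 of that water:
0.425×0.901×(1−α)×953 = 166.77
(1−α) = 166.77/364.93 = 0.4570;  α = 0.5430.

0.543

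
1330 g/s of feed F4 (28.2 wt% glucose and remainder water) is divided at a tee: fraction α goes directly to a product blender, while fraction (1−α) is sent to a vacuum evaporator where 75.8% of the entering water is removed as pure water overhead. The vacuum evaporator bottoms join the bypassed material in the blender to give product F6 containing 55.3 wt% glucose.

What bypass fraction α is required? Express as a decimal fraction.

All 1330×0.282 = 375.06 g/s of glucose reaches F6, so F6 = 375.06/0.553 = 678.23 g/s and vapour = 651.77 g/s.
The evaporator receives (1−α)·1330 of feed at 0.718 water and removes 0.758 of that water:
0.758×0.718×(1−α)×1330 = 651.77
(1−α) = 651.77/723.84 = 0.9004;  α = 0.0996.

0.100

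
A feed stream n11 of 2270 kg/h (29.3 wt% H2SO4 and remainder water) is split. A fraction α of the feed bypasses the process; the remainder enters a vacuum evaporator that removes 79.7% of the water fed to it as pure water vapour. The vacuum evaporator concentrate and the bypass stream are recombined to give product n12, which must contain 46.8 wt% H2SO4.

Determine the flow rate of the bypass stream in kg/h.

763.6 kg/h

All 2270×0.293 = 665.11 kg/h of H2SO4 reaches n12, so n12 = 665.11/0.468 = 1421.2 kg/h and vapour = 848.82 kg/h.
The evaporator receives (1−α)·2270 of feed at 0.707 water and removes 0.797 of that water:
0.797×0.707×(1−α)×2270 = 848.82
(1−α) = 848.82/1279.1 = 0.6636;  α = 0.3364.
Bypass flow = 0.3364×2270 = 763.6 kg/h.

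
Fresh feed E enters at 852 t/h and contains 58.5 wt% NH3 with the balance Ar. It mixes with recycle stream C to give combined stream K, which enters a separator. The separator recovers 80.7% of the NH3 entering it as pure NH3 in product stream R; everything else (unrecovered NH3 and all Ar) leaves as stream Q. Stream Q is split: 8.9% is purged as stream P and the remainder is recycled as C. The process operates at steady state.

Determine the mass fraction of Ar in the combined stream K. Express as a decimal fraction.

Ar enters only via E and leaves only via the purge: 852×0.415 = 0.089×(Ar in Q), and the separator passes all Ar, so Ar in K = Ar in Q = 3972.8 t/h.
NH3 in K: m_A = 852×0.585 + (1−0.089)·(1−0.807)·m_A, so m_A = 498.42/0.8242 = 604.75 t/h.
K = 604.75 + 3972.8 = 4577.6 t/h.
Ar fraction in K = 3972.8/4577.6 = 0.8679.

0.8679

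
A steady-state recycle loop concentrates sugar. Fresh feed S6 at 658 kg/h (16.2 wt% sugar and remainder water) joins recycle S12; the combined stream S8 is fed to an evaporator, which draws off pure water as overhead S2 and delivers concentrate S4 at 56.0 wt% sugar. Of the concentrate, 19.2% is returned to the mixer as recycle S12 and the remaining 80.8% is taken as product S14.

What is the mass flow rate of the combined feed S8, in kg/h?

Overall sugar balance (none leaves overhead): sugar in fresh feed = sugar in product, i.e. 658×0.162 = (1−0.192)·S4·0.560.
S4 = 106.6/(0.560×0.808) = 235.58 kg/h.
Recycle S12 = 0.192×235.58 = 45.232 kg/h.
Combined feed S8 = 658 + 45.232 = 703.23 kg/h.

703.2 kg/h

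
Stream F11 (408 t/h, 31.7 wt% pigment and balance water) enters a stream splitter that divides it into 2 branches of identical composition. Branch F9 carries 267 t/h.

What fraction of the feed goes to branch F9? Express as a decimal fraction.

0.654

Fraction to F9 = 267/408 = 0.6544.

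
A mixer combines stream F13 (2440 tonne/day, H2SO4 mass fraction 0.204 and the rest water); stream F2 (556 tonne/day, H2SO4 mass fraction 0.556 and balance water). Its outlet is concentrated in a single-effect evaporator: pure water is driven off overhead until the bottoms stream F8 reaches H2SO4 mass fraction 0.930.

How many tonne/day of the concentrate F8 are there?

867.6 tonne/day

H2SO4 entering = 2440×0.204 + 556×0.556 = 806.9 tonne/day.
All H2SO4 reports to F8, so F8 = 806.9/0.930 = 867.63 tonne/day.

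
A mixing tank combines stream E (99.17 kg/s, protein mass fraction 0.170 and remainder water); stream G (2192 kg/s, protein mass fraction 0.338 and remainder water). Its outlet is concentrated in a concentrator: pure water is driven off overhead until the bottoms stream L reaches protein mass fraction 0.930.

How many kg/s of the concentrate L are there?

814.8 kg/s

protein entering = 99.17×0.170 + 2192×0.338 = 757.75 kg/s.
All protein reports to L, so L = 757.75/0.930 = 814.79 kg/s.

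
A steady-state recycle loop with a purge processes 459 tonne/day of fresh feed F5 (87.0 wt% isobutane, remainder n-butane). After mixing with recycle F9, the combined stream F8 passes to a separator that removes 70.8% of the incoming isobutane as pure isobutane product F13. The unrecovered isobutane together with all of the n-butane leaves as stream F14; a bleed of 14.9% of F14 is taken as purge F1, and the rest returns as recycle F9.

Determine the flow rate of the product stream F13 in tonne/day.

376.2 tonne/day

isobutane in F8: m_A = 459×0.870 + (1−0.149)·(1−0.708)·m_A, so m_A = 399.33/0.7515 = 531.37 tonne/day.
Product F13 = 0.708×531.37 = 376.21 tonne/day.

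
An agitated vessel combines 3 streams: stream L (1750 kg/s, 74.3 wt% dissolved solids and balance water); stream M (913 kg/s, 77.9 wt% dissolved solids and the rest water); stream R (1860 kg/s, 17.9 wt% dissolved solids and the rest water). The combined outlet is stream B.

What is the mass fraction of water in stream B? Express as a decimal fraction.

0.482

Total flow out = 1750 + 913 + 1860 = 4523 kg/s.
water in = 1750×0.257 + 913×0.221 + 1860×0.821 = 2178.6 kg/s.
water mass fraction in B = 2178.6/4523 = 0.482.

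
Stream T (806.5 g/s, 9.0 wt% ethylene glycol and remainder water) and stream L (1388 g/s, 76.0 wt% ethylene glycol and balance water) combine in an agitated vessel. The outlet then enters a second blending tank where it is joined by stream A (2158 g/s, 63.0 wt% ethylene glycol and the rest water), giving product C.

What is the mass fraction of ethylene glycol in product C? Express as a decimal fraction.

Overall, product flow = 4352.5 g/s.
ethylene glycol in = 806.5×0.090 + 1388×0.760 + 2158×0.630 = 2487 g/s.
ethylene glycol fraction in C = 0.571.

0.571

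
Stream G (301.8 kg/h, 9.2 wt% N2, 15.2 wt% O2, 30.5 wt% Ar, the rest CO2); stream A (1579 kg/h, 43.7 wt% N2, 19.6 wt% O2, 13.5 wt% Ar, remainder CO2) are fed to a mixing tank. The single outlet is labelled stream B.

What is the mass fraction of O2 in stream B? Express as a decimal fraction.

0.1889

Total flow out = 301.8 + 1579 = 1880.8 kg/h.
O2 in = 301.8×0.152 + 1579×0.196 = 355.36 kg/h.
O2 mass fraction in B = 355.36/1880.8 = 0.1889.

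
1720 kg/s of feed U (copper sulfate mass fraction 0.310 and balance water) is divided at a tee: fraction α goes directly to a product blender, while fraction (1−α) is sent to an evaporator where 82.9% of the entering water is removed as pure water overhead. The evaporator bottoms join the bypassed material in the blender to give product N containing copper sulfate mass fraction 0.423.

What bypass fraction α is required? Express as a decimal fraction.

All 1720×0.310 = 533.2 kg/s of copper sulfate reaches N, so N = 533.2/0.423 = 1260.5 kg/s and vapour = 459.48 kg/s.
The evaporator receives (1−α)·1720 of feed at 0.690 water and removes 0.829 of that water:
0.829×0.690×(1−α)×1720 = 459.48
(1−α) = 459.48/983.86 = 0.4670;  α = 0.5330.

0.533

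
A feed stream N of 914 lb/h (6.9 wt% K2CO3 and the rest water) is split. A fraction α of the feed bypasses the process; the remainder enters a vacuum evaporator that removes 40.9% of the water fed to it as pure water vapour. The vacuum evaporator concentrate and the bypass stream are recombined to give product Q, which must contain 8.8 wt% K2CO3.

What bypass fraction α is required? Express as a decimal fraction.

0.433

All 914×0.069 = 63.066 lb/h of K2CO3 reaches Q, so Q = 63.066/0.088 = 716.66 lb/h and vapour = 197.34 lb/h.
The evaporator receives (1−α)·914 of feed at 0.931 water and removes 0.409 of that water:
0.409×0.931×(1−α)×914 = 197.34
(1−α) = 197.34/348.03 = 0.5670;  α = 0.4330.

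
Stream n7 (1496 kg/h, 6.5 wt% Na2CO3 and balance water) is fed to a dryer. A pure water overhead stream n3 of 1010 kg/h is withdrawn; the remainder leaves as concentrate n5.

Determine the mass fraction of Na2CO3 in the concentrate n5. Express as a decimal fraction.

0.2001

Na2CO3 is not removed: 1496×0.065 = 97.24 kg/h of Na2CO3 enters n5.
Concentrate = 1496 − 1010 = 486 kg/h.
Mass fraction = 97.24/486 = 0.2001.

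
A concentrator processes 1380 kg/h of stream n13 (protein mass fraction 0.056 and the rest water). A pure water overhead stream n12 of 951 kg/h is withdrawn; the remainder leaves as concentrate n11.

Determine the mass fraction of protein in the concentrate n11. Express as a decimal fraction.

0.180

protein is not removed: 1380×0.056 = 77.28 kg/h of protein enters n11.
Concentrate = 1380 − 951 = 429 kg/h.
Mass fraction = 77.28/429 = 0.180.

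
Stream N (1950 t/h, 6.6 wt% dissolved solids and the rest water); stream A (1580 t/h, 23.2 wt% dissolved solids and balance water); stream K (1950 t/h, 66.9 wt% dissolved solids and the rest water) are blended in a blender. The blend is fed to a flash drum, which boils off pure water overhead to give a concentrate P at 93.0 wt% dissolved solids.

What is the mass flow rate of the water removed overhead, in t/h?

dissolved solids entering = 1950×0.066 + 1580×0.232 + 1950×0.669 = 1799.8 t/h.
All dissolved solids reports to P, so P = 1799.8/0.930 = 1935.3 t/h.
Total feed = 5480 t/h; overhead = 5480 − 1935.3 = 3544.7 t/h.

3545 t/h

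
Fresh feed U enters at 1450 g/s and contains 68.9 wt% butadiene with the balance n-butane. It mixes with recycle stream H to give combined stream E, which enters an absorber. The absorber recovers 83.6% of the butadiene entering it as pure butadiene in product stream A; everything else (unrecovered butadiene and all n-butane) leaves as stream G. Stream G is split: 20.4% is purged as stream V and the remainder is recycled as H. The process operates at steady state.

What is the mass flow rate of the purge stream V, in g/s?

n-butane enters only via U and leaves only via the purge: 1450×0.311 = 0.204×(n-butane in G), and the absorber passes all n-butane, so n-butane in E = n-butane in G = 2210.5 g/s.
butadiene in E: m_A = 1450×0.689 + (1−0.204)·(1−0.836)·m_A, so m_A = 999.05/0.8695 = 1149.1 g/s.
G = (1−0.836)×1149.1 + 2210.5 = 2399 g/s.
Purge V = 0.204×2399 = 489.39 g/s.

489.4 g/s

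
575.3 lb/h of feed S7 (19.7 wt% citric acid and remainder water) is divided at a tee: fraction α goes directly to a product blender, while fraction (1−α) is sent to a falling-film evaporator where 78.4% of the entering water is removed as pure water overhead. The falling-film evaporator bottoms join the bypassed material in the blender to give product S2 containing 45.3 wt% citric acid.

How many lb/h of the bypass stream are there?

All 575.3×0.197 = 113.33 lb/h of citric acid reaches S2, so S2 = 113.33/0.453 = 250.19 lb/h and vapour = 325.11 lb/h.
The evaporator receives (1−α)·575.3 of feed at 0.803 water and removes 0.784 of that water:
0.784×0.803×(1−α)×575.3 = 325.11
(1−α) = 325.11/362.18 = 0.8977;  α = 0.1023.
Bypass flow = 0.1023×575.3 = 58.878 lb/h.

58.88 lb/h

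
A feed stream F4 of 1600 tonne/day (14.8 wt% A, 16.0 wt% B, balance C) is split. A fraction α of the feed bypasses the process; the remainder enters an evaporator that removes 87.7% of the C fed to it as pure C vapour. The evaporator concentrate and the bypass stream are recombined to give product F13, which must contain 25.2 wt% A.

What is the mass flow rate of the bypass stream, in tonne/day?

512 tonne/day

All 1600×0.148 = 236.8 tonne/day of A reaches F13, so F13 = 236.8/0.252 = 939.68 tonne/day and vapour = 660.32 tonne/day.
The evaporator receives (1−α)·1600 of feed at 0.692 C and removes 0.877 of that C:
0.877×0.692×(1−α)×1600 = 660.32
(1−α) = 660.32/971.01 = 0.6800;  α = 0.3200.
Bypass flow = 0.3200×1600 = 511.95 tonne/day.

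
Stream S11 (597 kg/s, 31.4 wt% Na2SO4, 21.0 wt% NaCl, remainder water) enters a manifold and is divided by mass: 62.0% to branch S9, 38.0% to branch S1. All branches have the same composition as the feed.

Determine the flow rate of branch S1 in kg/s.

226.9 kg/s

Branch S1 flow = 0.380×597 = 226.86 kg/s.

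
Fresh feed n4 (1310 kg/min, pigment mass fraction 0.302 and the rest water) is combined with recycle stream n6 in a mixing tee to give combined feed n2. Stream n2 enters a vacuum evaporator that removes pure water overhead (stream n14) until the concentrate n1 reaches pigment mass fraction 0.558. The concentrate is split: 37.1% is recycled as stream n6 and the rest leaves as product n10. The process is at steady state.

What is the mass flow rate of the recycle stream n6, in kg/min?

418.2 kg/min

Overall pigment balance (none leaves overhead): pigment in fresh feed = pigment in product, i.e. 1310×0.302 = (1−0.371)·n1·0.558.
n1 = 395.62/(0.558×0.629) = 1127.2 kg/min.
Recycle n6 = 0.371×1127.2 = 418.18 kg/min.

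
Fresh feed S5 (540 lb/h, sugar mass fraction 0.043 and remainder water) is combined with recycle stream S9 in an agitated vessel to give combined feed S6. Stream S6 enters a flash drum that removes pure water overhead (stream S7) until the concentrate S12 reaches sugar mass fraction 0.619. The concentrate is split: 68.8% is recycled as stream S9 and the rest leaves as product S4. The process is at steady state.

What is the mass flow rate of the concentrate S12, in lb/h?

120.2 lb/h

Overall sugar balance (none leaves overhead): sugar in fresh feed = sugar in product, i.e. 540×0.043 = (1−0.688)·S12·0.619.
S12 = 23.22/(0.619×0.312) = 120.23 lb/h.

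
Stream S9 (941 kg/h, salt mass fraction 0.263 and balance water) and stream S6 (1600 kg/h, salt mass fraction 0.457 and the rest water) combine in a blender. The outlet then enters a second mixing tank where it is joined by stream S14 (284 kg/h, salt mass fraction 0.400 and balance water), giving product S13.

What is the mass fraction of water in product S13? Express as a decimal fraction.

Overall, product flow = 2825 kg/h.
water in = 941×0.737 + 1600×0.543 + 284×0.600 = 1732.7 kg/h.
water fraction in S13 = 0.613.

0.613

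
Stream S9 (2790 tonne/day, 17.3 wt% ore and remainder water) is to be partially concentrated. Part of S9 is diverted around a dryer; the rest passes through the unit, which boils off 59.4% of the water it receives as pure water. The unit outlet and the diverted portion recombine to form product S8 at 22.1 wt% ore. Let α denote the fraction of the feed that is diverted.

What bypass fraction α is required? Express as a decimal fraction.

0.558

All 2790×0.173 = 482.67 tonne/day of ore reaches S8, so S8 = 482.67/0.221 = 2184 tonne/day and vapour = 605.97 tonne/day.
The evaporator receives (1−α)·2790 of feed at 0.827 water and removes 0.594 of that water:
0.594×0.827×(1−α)×2790 = 605.97
(1−α) = 605.97/1370.6 = 0.4421;  α = 0.5579.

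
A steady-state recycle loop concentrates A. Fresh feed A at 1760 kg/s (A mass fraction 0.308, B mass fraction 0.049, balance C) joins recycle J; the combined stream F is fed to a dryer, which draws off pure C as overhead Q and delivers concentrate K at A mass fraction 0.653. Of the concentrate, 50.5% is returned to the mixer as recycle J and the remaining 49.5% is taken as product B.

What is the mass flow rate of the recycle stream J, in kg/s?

Overall A balance (none leaves overhead): A in fresh feed = A in product, i.e. 1760×0.308 = (1−0.505)·K·0.653.
K = 542.08/(0.653×0.495) = 1677 kg/s.
Recycle J = 0.505×1677 = 846.91 kg/s.

846.9 kg/s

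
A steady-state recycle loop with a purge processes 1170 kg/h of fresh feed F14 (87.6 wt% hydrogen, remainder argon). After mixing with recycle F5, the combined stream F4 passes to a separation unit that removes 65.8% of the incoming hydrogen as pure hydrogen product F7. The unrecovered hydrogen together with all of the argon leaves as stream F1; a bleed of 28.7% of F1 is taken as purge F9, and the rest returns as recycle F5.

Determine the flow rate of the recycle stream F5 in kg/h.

argon enters only via F14 and leaves only via the purge: 1170×0.124 = 0.287×(argon in F1), and the separation unit passes all argon, so argon in F4 = argon in F1 = 505.51 kg/h.
hydrogen in F4: m_A = 1170×0.876 + (1−0.287)·(1−0.658)·m_A, so m_A = 1024.9/0.7562 = 1355.4 kg/h.
F1 = (1−0.658)×1355.4 + 505.51 = 969.07 kg/h.
Recycle F5 = (1−0.287)×969.07 = 690.94 kg/h.

690.9 kg/h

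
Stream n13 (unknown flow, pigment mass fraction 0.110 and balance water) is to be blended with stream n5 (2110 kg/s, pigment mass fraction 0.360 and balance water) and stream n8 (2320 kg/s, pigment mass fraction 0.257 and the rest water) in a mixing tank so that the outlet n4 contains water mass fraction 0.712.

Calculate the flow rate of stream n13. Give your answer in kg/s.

449.4 kg/s

Let n13 be the unknown flow. Total out = 4430 + n13.
water balance: 3074.2 + 0.890·n13 = 0.712·(4430 + n13)
(0.890 − 0.712)·n13 = 0.712×4430 − 3074.2 = 80
n13 = 80 / 0.178 = 449.44 kg/s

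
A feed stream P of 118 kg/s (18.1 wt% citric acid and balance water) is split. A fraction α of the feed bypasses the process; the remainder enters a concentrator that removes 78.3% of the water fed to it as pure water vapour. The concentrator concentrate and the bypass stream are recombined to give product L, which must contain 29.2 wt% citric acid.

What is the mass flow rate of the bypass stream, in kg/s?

48.05 kg/s

All 118×0.181 = 21.358 kg/s of citric acid reaches L, so L = 21.358/0.292 = 73.144 kg/s and vapour = 44.856 kg/s.
The evaporator receives (1−α)·118 of feed at 0.819 water and removes 0.783 of that water:
0.783×0.819×(1−α)×118 = 44.856
(1−α) = 44.856/75.671 = 0.5928;  α = 0.4072.
Bypass flow = 0.4072×118 = 48.052 kg/s.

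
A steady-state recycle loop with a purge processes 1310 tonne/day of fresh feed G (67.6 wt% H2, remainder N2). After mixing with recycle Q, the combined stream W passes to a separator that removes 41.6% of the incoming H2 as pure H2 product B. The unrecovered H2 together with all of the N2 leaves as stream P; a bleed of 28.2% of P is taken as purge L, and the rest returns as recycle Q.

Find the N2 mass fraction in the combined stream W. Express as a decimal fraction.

0.497

N2 enters only via G and leaves only via the purge: 1310×0.324 = 0.282×(N2 in P), and the separator passes all N2, so N2 in W = N2 in P = 1505.1 tonne/day.
H2 in W: m_A = 1310×0.676 + (1−0.282)·(1−0.416)·m_A, so m_A = 885.56/0.5807 = 1525 tonne/day.
W = 1525 + 1505.1 = 3030.1 tonne/day.
N2 fraction in W = 1505.1/3030.1 = 0.497.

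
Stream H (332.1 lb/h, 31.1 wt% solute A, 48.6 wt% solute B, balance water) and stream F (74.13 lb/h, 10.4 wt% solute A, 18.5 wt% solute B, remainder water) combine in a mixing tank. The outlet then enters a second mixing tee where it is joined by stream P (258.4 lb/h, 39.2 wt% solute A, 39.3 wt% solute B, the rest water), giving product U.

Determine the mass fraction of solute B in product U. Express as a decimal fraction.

0.416

Overall, product flow = 664.63 lb/h.
solute B in = 332.1×0.486 + 74.13×0.185 + 258.4×0.393 = 276.67 lb/h.
solute B fraction in U = 0.416.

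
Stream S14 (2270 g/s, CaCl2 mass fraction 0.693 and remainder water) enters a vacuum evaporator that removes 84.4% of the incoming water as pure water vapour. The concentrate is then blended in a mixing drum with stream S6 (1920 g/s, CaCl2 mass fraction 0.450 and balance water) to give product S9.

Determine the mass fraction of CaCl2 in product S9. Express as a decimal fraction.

0.677

Vapour removed = 0.844×0.307×2270 = 588.18 g/s; concentrate = 1681.8 g/s.
CaCl2 reaching the mixer = 1573.1 (from concentrate) + 1920×0.450 = 2437.1 g/s.
Product flow = 1681.8 + 1920 = 3601.8 g/s; CaCl2 fraction = 0.677.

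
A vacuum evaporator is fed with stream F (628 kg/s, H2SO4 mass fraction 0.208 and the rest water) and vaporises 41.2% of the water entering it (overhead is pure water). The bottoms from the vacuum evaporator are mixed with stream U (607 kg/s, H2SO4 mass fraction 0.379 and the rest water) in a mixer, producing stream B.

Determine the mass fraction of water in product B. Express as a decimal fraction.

0.650

Vapour removed = 0.412×0.792×628 = 204.92 kg/s; concentrate = 423.08 kg/s.
water reaching the mixer = 292.46 (from concentrate) + 607×0.621 = 669.4 kg/s.
Product flow = 423.08 + 607 = 1030.1 kg/s; water fraction = 0.650.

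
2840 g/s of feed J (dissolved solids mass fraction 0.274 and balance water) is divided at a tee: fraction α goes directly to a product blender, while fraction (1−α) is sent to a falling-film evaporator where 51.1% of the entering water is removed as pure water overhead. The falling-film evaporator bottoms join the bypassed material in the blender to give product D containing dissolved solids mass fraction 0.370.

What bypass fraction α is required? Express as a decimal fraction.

0.301

All 2840×0.274 = 778.16 g/s of dissolved solids reaches D, so D = 778.16/0.370 = 2103.1 g/s and vapour = 736.86 g/s.
The evaporator receives (1−α)·2840 of feed at 0.726 water and removes 0.511 of that water:
0.511×0.726×(1−α)×2840 = 736.86
(1−α) = 736.86/1053.6 = 0.6994;  α = 0.3006.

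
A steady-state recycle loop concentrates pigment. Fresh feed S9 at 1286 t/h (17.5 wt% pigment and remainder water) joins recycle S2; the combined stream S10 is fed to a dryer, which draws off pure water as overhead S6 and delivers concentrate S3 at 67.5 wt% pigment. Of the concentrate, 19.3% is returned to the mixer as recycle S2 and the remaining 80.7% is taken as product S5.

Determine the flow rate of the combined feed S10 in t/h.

Overall pigment balance (none leaves overhead): pigment in fresh feed = pigment in product, i.e. 1286×0.175 = (1−0.193)·S3·0.675.
S3 = 225.05/(0.675×0.807) = 413.14 t/h.
Recycle S2 = 0.193×413.14 = 79.737 t/h.
Combined feed S10 = 1286 + 79.737 = 1365.7 t/h.

1366 t/h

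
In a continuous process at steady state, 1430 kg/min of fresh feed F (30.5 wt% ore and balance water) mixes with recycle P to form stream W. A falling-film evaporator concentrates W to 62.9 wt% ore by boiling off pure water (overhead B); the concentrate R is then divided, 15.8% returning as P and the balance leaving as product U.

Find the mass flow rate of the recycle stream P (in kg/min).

130.1 kg/min

Overall ore balance (none leaves overhead): ore in fresh feed = ore in product, i.e. 1430×0.305 = (1−0.158)·R·0.629.
R = 436.15/(0.629×0.842) = 823.52 kg/min.
Recycle P = 0.158×823.52 = 130.12 kg/min.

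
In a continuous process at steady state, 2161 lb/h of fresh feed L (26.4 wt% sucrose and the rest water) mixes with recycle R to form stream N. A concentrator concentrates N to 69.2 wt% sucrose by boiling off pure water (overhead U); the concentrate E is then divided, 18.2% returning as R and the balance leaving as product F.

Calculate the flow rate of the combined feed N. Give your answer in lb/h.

Overall sucrose balance (none leaves overhead): sucrose in fresh feed = sucrose in product, i.e. 2161×0.264 = (1−0.182)·E·0.692.
E = 570.5/(0.692×0.818) = 1007.9 lb/h.
Recycle R = 0.182×1007.9 = 183.43 lb/h.
Combined feed N = 2161 + 183.43 = 2344.4 lb/h.

2344 lb/h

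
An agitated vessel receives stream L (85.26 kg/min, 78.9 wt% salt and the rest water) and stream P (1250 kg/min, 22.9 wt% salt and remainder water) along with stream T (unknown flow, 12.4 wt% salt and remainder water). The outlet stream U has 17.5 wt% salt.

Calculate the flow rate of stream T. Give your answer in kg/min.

2350 kg/min

Let T be the unknown flow. Total out = 1335.3 + T.
salt balance: 353.52 + 0.124·T = 0.175·(1335.3 + T)
(0.124 − 0.175)·T = 0.175×1335.3 − 353.52 = -119.85
T = -119.85 / -0.051 = 2350 kg/min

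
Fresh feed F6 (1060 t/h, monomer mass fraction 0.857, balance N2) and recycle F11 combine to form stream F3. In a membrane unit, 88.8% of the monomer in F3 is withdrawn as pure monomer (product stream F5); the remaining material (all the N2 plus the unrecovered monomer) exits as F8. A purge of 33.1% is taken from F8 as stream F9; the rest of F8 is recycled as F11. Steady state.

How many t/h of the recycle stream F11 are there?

N2 enters only via F6 and leaves only via the purge: 1060×0.143 = 0.331×(N2 in F8), and the membrane unit passes all N2, so N2 in F3 = N2 in F8 = 457.95 t/h.
monomer in F3: m_A = 1060×0.857 + (1−0.331)·(1−0.888)·m_A, so m_A = 908.42/0.9251 = 982 t/h.
F8 = (1−0.888)×982 + 457.95 = 567.93 t/h.
Recycle F11 = (1−0.331)×567.93 = 379.94 t/h.

379.9 t/h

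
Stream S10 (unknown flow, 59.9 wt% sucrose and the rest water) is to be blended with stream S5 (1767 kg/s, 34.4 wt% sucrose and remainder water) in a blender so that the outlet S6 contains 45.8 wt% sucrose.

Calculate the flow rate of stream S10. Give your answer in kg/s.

1429 kg/s

Let S10 be the unknown flow. Total out = 1767 + S10.
sucrose balance: 607.85 + 0.599·S10 = 0.458·(1767 + S10)
(0.599 − 0.458)·S10 = 0.458×1767 − 607.85 = 201.44
S10 = 201.44 / 0.141 = 1428.6 kg/s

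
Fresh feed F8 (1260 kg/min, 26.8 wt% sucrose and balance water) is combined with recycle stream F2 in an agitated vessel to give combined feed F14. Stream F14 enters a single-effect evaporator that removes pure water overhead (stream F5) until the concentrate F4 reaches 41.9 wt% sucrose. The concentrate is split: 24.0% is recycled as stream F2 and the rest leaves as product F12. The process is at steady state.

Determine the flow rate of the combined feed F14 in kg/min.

Overall sucrose balance (none leaves overhead): sucrose in fresh feed = sucrose in product, i.e. 1260×0.268 = (1−0.240)·F4·0.419.
F4 = 337.68/(0.419×0.760) = 1060.4 kg/min.
Recycle F2 = 0.240×1060.4 = 254.5 kg/min.
Combined feed F14 = 1260 + 254.5 = 1514.5 kg/min.

1515 kg/min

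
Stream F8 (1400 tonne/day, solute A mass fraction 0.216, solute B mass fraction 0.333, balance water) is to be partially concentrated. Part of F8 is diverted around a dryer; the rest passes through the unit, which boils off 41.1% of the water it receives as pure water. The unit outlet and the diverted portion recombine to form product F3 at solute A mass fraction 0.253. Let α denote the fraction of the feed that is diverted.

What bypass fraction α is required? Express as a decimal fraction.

All 1400×0.216 = 302.4 tonne/day of solute A reaches F3, so F3 = 302.4/0.253 = 1195.3 tonne/day and vapour = 204.74 tonne/day.
The evaporator receives (1−α)·1400 of feed at 0.451 water and removes 0.411 of that water:
0.411×0.451×(1−α)×1400 = 204.74
(1−α) = 204.74/259.51 = 0.7890;  α = 0.2110.

0.211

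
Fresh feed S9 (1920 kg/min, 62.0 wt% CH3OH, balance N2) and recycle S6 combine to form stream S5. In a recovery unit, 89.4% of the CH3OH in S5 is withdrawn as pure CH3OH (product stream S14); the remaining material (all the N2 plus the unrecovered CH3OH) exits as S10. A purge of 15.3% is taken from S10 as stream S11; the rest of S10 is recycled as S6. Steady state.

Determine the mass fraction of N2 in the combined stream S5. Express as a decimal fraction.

N2 enters only via S9 and leaves only via the purge: 1920×0.380 = 0.153×(N2 in S10), and the recovery unit passes all N2, so N2 in S5 = N2 in S10 = 4768.6 kg/min.
CH3OH in S5: m_A = 1920×0.620 + (1−0.153)·(1−0.894)·m_A, so m_A = 1190.4/0.9102 = 1307.8 kg/min.
S5 = 1307.8 + 4768.6 = 6076.4 kg/min.
N2 fraction in S5 = 4768.6/6076.4 = 0.785.

0.785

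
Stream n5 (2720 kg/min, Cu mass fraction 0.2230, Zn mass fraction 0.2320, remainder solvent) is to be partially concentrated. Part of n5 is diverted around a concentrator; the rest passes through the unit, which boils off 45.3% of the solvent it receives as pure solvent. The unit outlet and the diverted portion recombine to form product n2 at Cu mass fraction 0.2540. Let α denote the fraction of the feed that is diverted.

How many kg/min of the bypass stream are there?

All 2720×0.223 = 606.56 kg/min of Cu reaches n2, so n2 = 606.56/0.254 = 2388 kg/min and vapour = 331.97 kg/min.
The evaporator receives (1−α)·2720 of feed at 0.545 solvent and removes 0.453 of that solvent:
0.453×0.545×(1−α)×2720 = 331.97
(1−α) = 331.97/671.53 = 0.4943;  α = 0.5057.
Bypass flow = 0.5057×2720 = 1375.4 kg/min.

1375 kg/min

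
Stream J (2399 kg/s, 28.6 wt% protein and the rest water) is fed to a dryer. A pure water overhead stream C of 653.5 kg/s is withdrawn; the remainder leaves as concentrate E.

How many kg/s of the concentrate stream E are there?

1746 kg/s

Concentrate = 2399 − 653.5 = 1745.5 kg/s.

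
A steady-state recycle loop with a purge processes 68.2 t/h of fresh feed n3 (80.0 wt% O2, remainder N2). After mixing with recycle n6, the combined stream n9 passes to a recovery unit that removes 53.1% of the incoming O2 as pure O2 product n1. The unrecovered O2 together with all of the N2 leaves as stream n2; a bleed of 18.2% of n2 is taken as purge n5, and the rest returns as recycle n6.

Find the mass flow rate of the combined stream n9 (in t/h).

N2 enters only via n3 and leaves only via the purge: 68.2×0.200 = 0.182×(N2 in n2), and the recovery unit passes all N2, so N2 in n9 = N2 in n2 = 74.945 t/h.
O2 in n9: m_A = 68.2×0.800 + (1−0.182)·(1−0.531)·m_A, so m_A = 54.56/0.6164 = 88.52 t/h.
n9 = 88.52 + 74.945 = 163.47 t/h.

163.5 t/h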